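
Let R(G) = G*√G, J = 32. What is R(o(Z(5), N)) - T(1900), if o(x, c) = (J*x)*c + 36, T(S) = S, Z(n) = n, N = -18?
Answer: -1900 - 17064*I*√79 ≈ -1900.0 - 1.5167e+5*I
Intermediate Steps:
o(x, c) = 36 + 32*c*x (o(x, c) = (32*x)*c + 36 = 32*c*x + 36 = 36 + 32*c*x)
R(G) = G^(3/2)
R(o(Z(5), N)) - T(1900) = (36 + 32*(-18)*5)^(3/2) - 1*1900 = (36 - 2880)^(3/2) - 1900 = (-2844)^(3/2) - 1900 = -17064*I*√79 - 1900 = -1900 - 17064*I*√79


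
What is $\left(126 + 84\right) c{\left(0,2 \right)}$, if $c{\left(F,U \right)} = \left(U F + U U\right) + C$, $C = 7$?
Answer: $2310$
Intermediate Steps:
$c{\left(F,U \right)} = 7 + U^{2} + F U$ ($c{\left(F,U \right)} = \left(U F + U U\right) + 7 = \left(F U + U^{2}\right) + 7 = \left(U^{2} + F U\right) + 7 = 7 + U^{2} + F U$)
$\left(126 + 84\right) c{\left(0,2 \right)} = \left(126 + 84\right) \left(7 + 2^{2} + 0 \cdot 2\right) = 210 \left(7 + 4 + 0\right) = 210 \cdot 11 = 2310$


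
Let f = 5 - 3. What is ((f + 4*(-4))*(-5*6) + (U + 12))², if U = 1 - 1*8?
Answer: 180625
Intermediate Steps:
f = 2
U = -7 (U = 1 - 8 = -7)
((f + 4*(-4))*(-5*6) + (U + 12))² = ((2 + 4*(-4))*(-5*6) + (-7 + 12))² = ((2 - 16)*(-30) + 5)² = (-14*(-30) + 5)² = (420 + 5)² = 425² = 180625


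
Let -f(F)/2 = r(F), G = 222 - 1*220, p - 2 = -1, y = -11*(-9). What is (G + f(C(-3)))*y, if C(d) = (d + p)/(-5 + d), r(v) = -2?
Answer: 594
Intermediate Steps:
y = 99
p = 1 (p = 2 - 1 = 1)
C(d) = (1 + d)/(-5 + d) (C(d) = (d + 1)/(-5 + d) = (1 + d)/(-5 + d))
G = 2 (G = 222 - 220 = 2)
f(F) = 4 (f(F) = -2*(-2) = 4)
(G + f(C(-3)))*y = (2 + 4)*99 = 6*99 = 594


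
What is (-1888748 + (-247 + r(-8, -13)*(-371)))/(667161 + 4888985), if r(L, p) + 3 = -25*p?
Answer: -2008457/5556146 ≈ -0.36148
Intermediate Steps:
r(L, p) = -3 - 25*p
(-1888748 + (-247 + r(-8, -13)*(-371)))/(667161 + 4888985) = (-1888748 + (-247 + (-3 - 25*(-13))*(-371)))/(667161 + 4888985) = (-1888748 + (-247 + (-3 + 325)*(-371)))/5556146 = (-1888748 + (-247 + 322*(-371)))*(1/5556146) = (-1888748 + (-247 - 119462))*(1/5556146) = (-1888748 - 119709)*(1/5556146) = -2008457*1/5556146 = -2008457/5556146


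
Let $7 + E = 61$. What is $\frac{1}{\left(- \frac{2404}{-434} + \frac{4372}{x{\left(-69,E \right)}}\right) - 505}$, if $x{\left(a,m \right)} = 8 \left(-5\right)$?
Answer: $- \frac{2170}{1321011} \approx -0.0016427$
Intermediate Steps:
$E = 54$ ($E = -7 + 61 = 54$)
$x{\left(a,m \right)} = -40$
$\frac{1}{\left(- \frac{2404}{-434} + \frac{4372}{x{\left(-69,E \right)}}\right) - 505} = \frac{1}{\left(- \frac{2404}{-434} + \frac{4372}{-40}\right) - 505} = \frac{1}{\left(\left(-2404\right) \left(- \frac{1}{434}\right) + 4372 \left(- \frac{1}{40}\right)\right) - 505} = \frac{1}{\left(\frac{1202}{217} - \frac{1093}{10}\right) - 505} = \frac{1}{- \frac{225161}{2170} - 505} = \frac{1}{- \frac{1321011}{2170}} = - \frac{2170}{1321011}$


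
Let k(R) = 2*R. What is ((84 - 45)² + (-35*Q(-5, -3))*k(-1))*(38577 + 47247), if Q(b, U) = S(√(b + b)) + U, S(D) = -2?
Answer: 100499904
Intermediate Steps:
Q(b, U) = -2 + U
((84 - 45)² + (-35*Q(-5, -3))*k(-1))*(38577 + 47247) = ((84 - 45)² + (-35*(-2 - 3))*(2*(-1)))*(38577 + 47247) = (39² - 35*(-5)*(-2))*85824 = (1521 + 175*(-2))*85824 = (1521 - 350)*85824 = 1171*85824 = 100499904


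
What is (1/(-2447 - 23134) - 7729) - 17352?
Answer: -641597062/25581 ≈ -25081.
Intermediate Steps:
(1/(-2447 - 23134) - 7729) - 17352 = (1/(-25581) - 7729) - 17352 = (-1/25581 - 7729) - 17352 = -197715550/25581 - 17352 = -641597062/25581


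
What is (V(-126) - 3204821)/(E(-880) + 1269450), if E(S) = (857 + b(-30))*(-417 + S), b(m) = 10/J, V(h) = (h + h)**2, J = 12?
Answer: -18847902/941041 ≈ -20.029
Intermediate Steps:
V(h) = 4*h**2 (V(h) = (2*h)**2 = 4*h**2)
b(m) = 5/6 (b(m) = 10/12 = 10*(1/12) = 5/6)
E(S) = -715433/2 + 5147*S/6 (E(S) = (857 + 5/6)*(-417 + S) = 5147*(-417 + S)/6 = -715433/2 + 5147*S/6)
(V(-126) - 3204821)/(E(-880) + 1269450) = (4*(-126)**2 - 3204821)/((-715433/2 + (5147/6)*(-880)) + 1269450) = (4*15876 - 3204821)/((-715433/2 - 2264680/3) + 1269450) = (63504 - 3204821)/(-6675659/6 + 1269450) = -3141317/941041/6 = -3141317*6/941041 = -18847902/941041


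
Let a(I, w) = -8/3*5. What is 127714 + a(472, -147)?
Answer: 383102/3 ≈ 1.2770e+5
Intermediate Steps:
a(I, w) = -40/3 (a(I, w) = -8/3*5 = -40/3)
127714 + a(472, -147) = 127714 - 40/3 = 383102/3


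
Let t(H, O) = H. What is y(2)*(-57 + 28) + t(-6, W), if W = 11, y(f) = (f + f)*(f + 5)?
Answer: -818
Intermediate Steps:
y(f) = 2*f*(5 + f) (y(f) = (2*f)*(5 + f) = 2*f*(5 + f))
y(2)*(-57 + 28) + t(-6, W) = (2*2*(5 + 2))*(-57 + 28) - 6 = (2*2*7)*(-29) - 6 = 28*(-29) - 6 = -812 - 6 = -818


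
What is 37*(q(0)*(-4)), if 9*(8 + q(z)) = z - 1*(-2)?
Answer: 10360/9 ≈ 1151.1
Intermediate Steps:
q(z) = -70/9 + z/9 (q(z) = -8 + (z - 1*(-2))/9 = -8 + (z + 2)/9 = -8 + (2 + z)/9 = -8 + (2/9 + z/9) = -70/9 + z/9)
37*(q(0)*(-4)) = 37*((-70/9 + (1/9)*0)*(-4)) = 37*((-70/9 + 0)*(-4)) = 37*(-70/9*(-4)) = 37*(280/9) = 10360/9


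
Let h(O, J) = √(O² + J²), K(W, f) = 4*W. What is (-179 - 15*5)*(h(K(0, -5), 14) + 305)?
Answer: -81026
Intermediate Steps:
h(O, J) = √(J² + O²)
(-179 - 15*5)*(h(K(0, -5), 14) + 305) = (-179 - 15*5)*(√(14² + (4*0)²) + 305) = (-179 - 75)*(√(196 + 0²) + 305) = -254*(√(196 + 0) + 305) = -254*(√196 + 305) = -254*(14 + 305) = -254*319 = -81026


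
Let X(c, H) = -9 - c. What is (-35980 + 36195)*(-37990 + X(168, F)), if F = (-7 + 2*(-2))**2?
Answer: -8205905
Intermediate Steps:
F = 121 (F = (-7 - 4)**2 = (-11)**2 = 121)
(-35980 + 36195)*(-37990 + X(168, F)) = (-35980 + 36195)*(-37990 + (-9 - 1*168)) = 215*(-37990 + (-9 - 168)) = 215*(-37990 - 177) = 215*(-38167) = -8205905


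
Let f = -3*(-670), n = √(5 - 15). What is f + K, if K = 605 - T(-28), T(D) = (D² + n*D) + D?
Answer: 1859 + 28*I*√10 ≈ 1859.0 + 88.544*I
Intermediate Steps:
n = I*√10 (n = √(-10) = I*√10 ≈ 3.1623*I)
f = 2010
T(D) = D + D² + I*D*√10 (T(D) = (D² + (I*√10)*D) + D = (D² + I*D*√10) + D = D + D² + I*D*√10)
K = -151 + 28*I*√10 (K = 605 - (-28)*(1 - 28 + I*√10) = 605 - (-28)*(-27 + I*√10) = 605 - (756 - 28*I*√10) = 605 + (-756 + 28*I*√10) = -151 + 28*I*√10 ≈ -151.0 + 88.544*I)
f + K = 2010 + (-151 + 28*I*√10) = 1859 + 28*I*√10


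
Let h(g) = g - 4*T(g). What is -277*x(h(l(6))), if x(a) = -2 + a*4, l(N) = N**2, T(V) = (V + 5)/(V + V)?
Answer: -331292/9 ≈ -36810.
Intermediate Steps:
T(V) = (5 + V)/(2*V) (T(V) = (5 + V)/((2*V)) = (5 + V)*(1/(2*V)) = (5 + V)/(2*V))
h(g) = g - 2*(5 + g)/g
x(a) = -2 + 4*a
-277*x(h(l(6))) = -277*(-2 + 4*(-2 + 6**2 - 10/(6**2))) = -277*(-2 + 4*(-2 + 36 - 10/36)) = -277*(-2 + 4*(-2 + 36 - 10*1/36)) = -277*(-2 + 4*(-2 + 36 - 5/18)) = -277*(-2 + 4*(607/18)) = -277*(-2 + 1214/9) = -277*1196/9 = -331292/9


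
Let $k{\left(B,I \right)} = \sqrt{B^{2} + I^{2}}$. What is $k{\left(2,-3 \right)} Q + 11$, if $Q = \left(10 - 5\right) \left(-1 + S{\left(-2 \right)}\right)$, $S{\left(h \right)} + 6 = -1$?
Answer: $11 - 40 \sqrt{13} \approx -133.22$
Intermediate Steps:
$S{\left(h \right)} = -7$ ($S{\left(h \right)} = -6 - 1 = -7$)
$Q = -40$ ($Q = \left(10 - 5\right) \left(-1 - 7\right) = 5 \left(-8\right) = -40$)
$k{\left(2,-3 \right)} Q + 11 = \sqrt{2^{2} + \left(-3\right)^{2}} \left(-40\right) + 11 = \sqrt{4 + 9} \left(-40\right) + 11 = \sqrt{13} \left(-40\right) + 11 = - 40 \sqrt{13} + 11 = 11 - 40 \sqrt{13}$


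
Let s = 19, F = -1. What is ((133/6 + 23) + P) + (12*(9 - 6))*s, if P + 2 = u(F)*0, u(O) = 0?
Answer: 4363/6 ≈ 727.17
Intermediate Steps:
P = -2 (P = -2 + 0*0 = -2 + 0 = -2)
((133/6 + 23) + P) + (12*(9 - 6))*s = ((133/6 + 23) - 2) + (12*(9 - 6))*19 = ((133*(1/6) + 23) - 2) + (12*3)*19 = ((133/6 + 23) - 2) + 36*19 = (271/6 - 2) + 684 = 259/6 + 684 = 4363/6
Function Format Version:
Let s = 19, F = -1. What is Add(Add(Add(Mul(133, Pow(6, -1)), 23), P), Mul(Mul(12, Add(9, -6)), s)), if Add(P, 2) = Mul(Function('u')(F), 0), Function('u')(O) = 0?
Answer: Rational(4363, 6) ≈ 727.17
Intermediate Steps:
P = -2 (P = Add(-2, Mul(0, 0)) = Add(-2, 0) = -2)
Add(Add(Add(Mul(133, Pow(6, -1)), 23), P), Mul(Mul(12, Add(9, -6)), s)) = Add(Add(Add(Mul(133, Pow(6, -1)), 23), -2), Mul(Mul(12, Add(9, -6)), 19)) = Add(Add(Add(Mul(133, Rational(1, 6)), 23), -2), Mul(Mul(12, 3), 19)) = Add(Add(Add(Rational(133, 6), 23), -2), Mul(36, 19)) = Add(Add(Rational(271, 6), -2), 684) = Add(Rational(259, 6), 684) = Rational(4363, 6)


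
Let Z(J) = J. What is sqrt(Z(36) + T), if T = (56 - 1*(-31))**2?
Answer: 39*sqrt(5) ≈ 87.207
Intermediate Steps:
T = 7569 (T = (56 + 31)**2 = 87**2 = 7569)
sqrt(Z(36) + T) = sqrt(36 + 7569) = sqrt(7605) = 39*sqrt(5)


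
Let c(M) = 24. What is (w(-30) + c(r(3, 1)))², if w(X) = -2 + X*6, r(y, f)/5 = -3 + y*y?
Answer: 24964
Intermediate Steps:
r(y, f) = -15 + 5*y² (r(y, f) = 5*(-3 + y*y) = 5*(-3 + y²) = -15 + 5*y²)
w(X) = -2 + 6*X
(w(-30) + c(r(3, 1)))² = ((-2 + 6*(-30)) + 24)² = ((-2 - 180) + 24)² = (-182 + 24)² = (-158)² = 24964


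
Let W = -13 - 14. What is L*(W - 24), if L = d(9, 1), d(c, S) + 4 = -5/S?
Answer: 459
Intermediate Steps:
d(c, S) = -4 - 5/S
L = -9 (L = -4 - 5/1 = -4 - 5*1 = -4 - 5 = -9)
W = -27
L*(W - 24) = -9*(-27 - 24) = -9*(-51) = 459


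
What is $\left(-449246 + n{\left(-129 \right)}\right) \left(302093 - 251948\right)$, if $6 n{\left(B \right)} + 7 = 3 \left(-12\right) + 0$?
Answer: $- \frac{45055600085}{2} \approx -2.2528 \cdot 10^{10}$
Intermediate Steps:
$n{\left(B \right)} = - \frac{43}{6}$ ($n{\left(B \right)} = - \frac{7}{6} + \frac{3 \left(-12\right) + 0}{6} = - \frac{7}{6} + \frac{-36 + 0}{6} = - \frac{7}{6} + \frac{1}{6} \left(-36\right) = - \frac{7}{6} - 6 = - \frac{43}{6}$)
$\left(-449246 + n{\left(-129 \right)}\right) \left(302093 - 251948\right) = \left(-449246 - \frac{43}{6}\right) \left(302093 - 251948\right) = \left(- \frac{2695519}{6}\right) 50145 = - \frac{45055600085}{2}$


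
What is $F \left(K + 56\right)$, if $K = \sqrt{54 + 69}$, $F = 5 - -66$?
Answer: $3976 + 71 \sqrt{123} \approx 4763.4$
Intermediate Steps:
$F = 71$ ($F = 5 + 66 = 71$)
$K = \sqrt{123} \approx 11.091$
$F \left(K + 56\right) = 71 \left(\sqrt{123} + 56\right) = 71 \left(56 + \sqrt{123}\right) = 3976 + 71 \sqrt{123}$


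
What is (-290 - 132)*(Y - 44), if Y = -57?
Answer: 42622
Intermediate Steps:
(-290 - 132)*(Y - 44) = (-290 - 132)*(-57 - 44) = -422*(-101) = 42622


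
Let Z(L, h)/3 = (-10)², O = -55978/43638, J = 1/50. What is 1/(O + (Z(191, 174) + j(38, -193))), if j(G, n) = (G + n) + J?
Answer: 1090950/156810119 ≈ 0.0069571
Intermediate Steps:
J = 1/50 ≈ 0.020000
O = -27989/21819 (O = -55978*1/43638 = -27989/21819 ≈ -1.2828)
j(G, n) = 1/50 + G + n (j(G, n) = (G + n) + 1/50 = 1/50 + G + n)
Z(L, h) = 300 (Z(L, h) = 3*(-10)² = 3*100 = 300)
1/(O + (Z(191, 174) + j(38, -193))) = 1/(-27989/21819 + (300 + (1/50 + 38 - 193))) = 1/(-27989/21819 + (300 - 7749/50)) = 1/(-27989/21819 + 7251/50) = 1/(156810119/1090950) = 1090950/156810119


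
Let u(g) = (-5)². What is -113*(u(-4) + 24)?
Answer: -5537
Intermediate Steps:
u(g) = 25
-113*(u(-4) + 24) = -113*(25 + 24) = -113*49 = -5537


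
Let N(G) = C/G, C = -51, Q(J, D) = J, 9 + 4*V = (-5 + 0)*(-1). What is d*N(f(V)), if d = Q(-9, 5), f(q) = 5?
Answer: 459/5 ≈ 91.800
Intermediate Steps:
V = -1 (V = -9/4 + ((-5 + 0)*(-1))/4 = -9/4 + (-5*(-1))/4 = -9/4 + (¼)*5 = -9/4 + 5/4 = -1)
d = -9
N(G) = -51/G
d*N(f(V)) = -(-459)/5 = -9*(-51/5) = 459/5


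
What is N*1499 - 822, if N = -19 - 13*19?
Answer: -399556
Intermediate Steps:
N = -266 (N = -19 - 247 = -266)
N*1499 - 822 = -266*1499 - 822 = -398734 - 822 = -399556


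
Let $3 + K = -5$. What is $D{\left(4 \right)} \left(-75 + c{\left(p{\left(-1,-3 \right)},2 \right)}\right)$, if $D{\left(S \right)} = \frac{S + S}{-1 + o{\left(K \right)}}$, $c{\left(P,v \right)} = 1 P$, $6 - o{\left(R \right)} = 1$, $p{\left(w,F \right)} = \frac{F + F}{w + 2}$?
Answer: $-162$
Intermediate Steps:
$K = -8$ ($K = -3 - 5 = -8$)
$p{\left(w,F \right)} = \frac{2 F}{2 + w}$
$o{\left(R \right)} = 5$ ($o{\left(R \right)} = 6 - 1 = 5$)
$c{\left(P,v \right)} = P$
$D{\left(S \right)} = \frac{S}{2}$ ($D{\left(S \right)} = \frac{S + S}{-1 + 5} = \frac{2 S}{4} = 2 S \frac{1}{4} = \frac{S}{2}$)
$D{\left(4 \right)} \left(-75 + c{\left(p{\left(-1,-3 \right)},2 \right)}\right) = \frac{1}{2} \cdot 4 \left(-75 + 2 \left(-3\right) \frac{1}{2 - 1}\right) = 2 \left(-75 + 2 \left(-3\right) 1^{-1}\right) = 2 \left(-75 + 2 \left(-3\right) 1\right) = 2 \left(-75 - 6\right) = 2 \left(-81\right) = -162$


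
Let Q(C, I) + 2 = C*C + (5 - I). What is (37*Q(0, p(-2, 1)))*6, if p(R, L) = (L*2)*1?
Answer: 222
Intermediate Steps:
p(R, L) = 2*L (p(R, L) = (2*L)*1 = 2*L)
Q(C, I) = 3 + C² - I (Q(C, I) = -2 + (C*C + (5 - I)) = -2 + (C² + (5 - I)) = -2 + (5 + C² - I) = 3 + C² - I)
(37*Q(0, p(-2, 1)))*6 = (37*(3 + 0² - 2))*6 = (37*(3 + 0 - 1*2))*6 = (37*(3 + 0 - 2))*6 = (37*1)*6 = 37*6 = 222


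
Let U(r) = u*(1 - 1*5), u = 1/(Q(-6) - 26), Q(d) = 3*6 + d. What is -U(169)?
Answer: -2/7 ≈ -0.28571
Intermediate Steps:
Q(d) = 18 + d
u = -1/14 (u = 1/((18 - 6) - 26) = 1/(12 - 26) = 1/(-14) = -1/14 ≈ -0.071429)
U(r) = 2/7 (U(r) = -(1 - 1*5)/14 = -(1 - 5)/14 = -1/14*(-4) = 2/7)
-U(169) = -1*2/7 = -2/7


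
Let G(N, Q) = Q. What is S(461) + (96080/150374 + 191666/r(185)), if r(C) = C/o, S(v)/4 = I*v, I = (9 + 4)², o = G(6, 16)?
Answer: 4565312099492/13909595 ≈ 3.2821e+5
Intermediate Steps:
o = 16
I = 169 (I = 13² = 169)
S(v) = 676*v (S(v) = 4*(169*v) = 676*v)
r(C) = C/16
S(461) + (96080/150374 + 191666/r(185)) = 676*461 + (96080/150374 + 191666/(((1/16)*185))) = 311636 + (96080*(1/150374) + 191666/(185/16)) = 311636 + (48040/75187 + 191666*(16/185)) = 311636 + (48040/75187 + 3066656/185) = 311636 + 230581552072/13909595 = 4565312099492/13909595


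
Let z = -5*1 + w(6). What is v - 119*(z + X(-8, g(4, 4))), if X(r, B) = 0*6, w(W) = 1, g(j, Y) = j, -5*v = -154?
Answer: 2534/5 ≈ 506.80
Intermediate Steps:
v = 154/5 (v = -⅕*(-154) = 154/5 ≈ 30.800)
z = -4 (z = -5*1 + 1 = -5 + 1 = -4)
X(r, B) = 0
v - 119*(z + X(-8, g(4, 4))) = 154/5 - 119*(-4 + 0) = 154/5 - 119*(-4) = 154/5 + 476 = 2534/5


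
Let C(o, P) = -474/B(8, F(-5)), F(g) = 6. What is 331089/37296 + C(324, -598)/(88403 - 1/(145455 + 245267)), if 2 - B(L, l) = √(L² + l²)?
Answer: 1270778617436869/143137891422960 ≈ 8.8780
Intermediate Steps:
B(L, l) = 2 - √(L² + l²)
C(o, P) = 237/4 (C(o, P) = -474/(2 - √(8² + 6²)) = -474/(2 - √(64 + 36)) = -474/(2 - √100) = -474/(2 - 1*10) = -474/(2 - 10) = -474/(-8) = -474*(-⅛) = 237/4)
331089/37296 + C(324, -598)/(88403 - 1/(145455 + 245267)) = 331089/37296 + 237/(4*(88403 - 1/(145455 + 245267))) = 331089*(1/37296) + 237/(4*(88403 - 1/390722)) = 110363/12432 + 237/(4*(88403 - 1*1/390722)) = 110363/12432 + 237/(4*(88403 - 1/390722)) = 110363/12432 + 237/(4*(34540996965/390722)) = 110363/12432 + (237/4)*(390722/34540996965) = 110363/12432 + 15433519/23027331310 = 1270778617436869/143137891422960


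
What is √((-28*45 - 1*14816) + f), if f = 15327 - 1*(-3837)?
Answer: 4*√193 ≈ 55.570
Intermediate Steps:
f = 19164 (f = 15327 + 3837 = 19164)
√((-28*45 - 1*14816) + f) = √((-28*45 - 1*14816) + 19164) = √((-1260 - 14816) + 19164) = √(-16076 + 19164) = √3088 = 4*√193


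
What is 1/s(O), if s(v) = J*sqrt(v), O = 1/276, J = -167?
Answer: -2*sqrt(69)/167 ≈ -0.099481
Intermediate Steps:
O = 1/276 ≈ 0.0036232
s(v) = -167*sqrt(v)
1/s(O) = 1/(-167*sqrt(69)/138) = -2*sqrt(69)/167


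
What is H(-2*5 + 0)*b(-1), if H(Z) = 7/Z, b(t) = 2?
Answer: -7/5 ≈ -1.4000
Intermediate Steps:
H(-2*5 + 0)*b(-1) = (7/(-2*5 + 0))*2 = (7/(-10 + 0))*2 = (7/(-10))*2 = (7*(-⅒))*2 = -7/10*2 = -7/5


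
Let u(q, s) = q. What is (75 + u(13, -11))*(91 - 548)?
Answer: -40216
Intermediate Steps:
(75 + u(13, -11))*(91 - 548) = (75 + 13)*(91 - 548) = 88*(-457) = -40216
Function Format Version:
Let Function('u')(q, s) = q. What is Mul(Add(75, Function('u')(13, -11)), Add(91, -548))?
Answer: -40216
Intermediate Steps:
Mul(Add(75, Function('u')(13, -11)), Add(91, -548)) = Mul(Add(75, 13), Add(91, -548)) = Mul(88, -457) = -40216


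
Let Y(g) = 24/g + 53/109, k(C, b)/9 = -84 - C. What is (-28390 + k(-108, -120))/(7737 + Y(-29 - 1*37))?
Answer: -16890313/4638405 ≈ -3.6414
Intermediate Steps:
k(C, b) = -756 - 9*C (k(C, b) = 9*(-84 - C) = -756 - 9*C)
Y(g) = 53/109 + 24/g (Y(g) = 24/g + 53*(1/109) = 24/g + 53/109 = 53/109 + 24/g)
(-28390 + k(-108, -120))/(7737 + Y(-29 - 1*37)) = (-28390 + (-756 - 9*(-108)))/(7737 + (53/109 + 24/(-29 - 1*37))) = (-28390 + (-756 + 972))/(7737 + (53/109 + 24/(-29 - 37))) = (-28390 + 216)/(7737 + (53/109 + 24/(-66))) = -28174/(7737 + (53/109 + 24*(-1/66))) = -28174/(7737 + (53/109 - 4/11)) = -28174/(7737 + 147/1199) = -28174/9276810/1199 = -28174*1199/9276810 = -16890313/4638405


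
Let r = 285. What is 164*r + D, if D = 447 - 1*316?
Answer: 46871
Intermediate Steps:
D = 131 (D = 447 - 316 = 131)
164*r + D = 164*285 + 131 = 46740 + 131 = 46871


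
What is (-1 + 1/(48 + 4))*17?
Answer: -867/52 ≈ -16.673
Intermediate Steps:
(-1 + 1/(48 + 4))*17 = (-1 + 1/52)*17 = -51/52*17 = -867/52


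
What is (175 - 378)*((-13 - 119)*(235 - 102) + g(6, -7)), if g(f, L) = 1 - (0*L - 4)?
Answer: 3562853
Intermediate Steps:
g(f, L) = 5 (g(f, L) = 1 - (0 - 4) = 1 - 1*(-4) = 1 + 4 = 5)
(175 - 378)*((-13 - 119)*(235 - 102) + g(6, -7)) = (175 - 378)*((-13 - 119)*(235 - 102) + 5) = -203*(-132*133 + 5) = -203*(-17556 + 5) = -203*(-17551) = 3562853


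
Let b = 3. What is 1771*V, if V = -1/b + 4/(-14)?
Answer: -3289/3 ≈ -1096.3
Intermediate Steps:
V = -13/21 (V = -1/3 + 4/(-14) = -1*⅓ + 4*(-1/14) = -⅓ - 2/7 = -13/21 ≈ -0.61905)
1771*V = 1771*(-13/21) = -3289/3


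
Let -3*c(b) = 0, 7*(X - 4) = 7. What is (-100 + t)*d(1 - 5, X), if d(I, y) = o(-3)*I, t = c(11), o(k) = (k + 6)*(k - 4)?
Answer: -8400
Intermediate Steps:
X = 5 (X = 4 + (⅐)*7 = 4 + 1 = 5)
c(b) = 0 (c(b) = -⅓*0 = 0)
o(k) = (-4 + k)*(6 + k) (o(k) = (6 + k)*(-4 + k) = (-4 + k)*(6 + k))
t = 0
d(I, y) = -21*I (d(I, y) = (-24 + (-3)² + 2*(-3))*I = (-24 + 9 - 6)*I = -21*I)
(-100 + t)*d(1 - 5, X) = (-100 + 0)*(-21*(1 - 5)) = -(-2100)*(-4) = -100*84 = -8400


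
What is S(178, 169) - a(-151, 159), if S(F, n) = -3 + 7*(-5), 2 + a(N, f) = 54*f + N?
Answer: -8471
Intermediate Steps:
a(N, f) = -2 + N + 54*f (a(N, f) = -2 + (54*f + N) = -2 + (N + 54*f) = -2 + N + 54*f)
S(F, n) = -38 (S(F, n) = -3 - 35 = -38)
S(178, 169) - a(-151, 159) = -38 - (-2 - 151 + 54*159) = -38 - (-2 - 151 + 8586) = -38 - 1*8433 = -38 - 8433 = -8471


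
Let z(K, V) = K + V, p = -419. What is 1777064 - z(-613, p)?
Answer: 1778096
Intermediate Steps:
1777064 - z(-613, p) = 1777064 - (-613 - 419) = 1777064 - 1*(-1032) = 1777064 + 1032 = 1778096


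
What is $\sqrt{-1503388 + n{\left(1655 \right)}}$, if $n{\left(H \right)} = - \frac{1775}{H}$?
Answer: $\frac{i \sqrt{164712810173}}{331} \approx 1226.1 i$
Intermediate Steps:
$\sqrt{-1503388 + n{\left(1655 \right)}} = \sqrt{-1503388 - \frac{1775}{1655}} = \sqrt{-1503388 - \frac{355}{331}} = \sqrt{- \frac{497621783}{331}} = \frac{i \sqrt{164712810173}}{331}$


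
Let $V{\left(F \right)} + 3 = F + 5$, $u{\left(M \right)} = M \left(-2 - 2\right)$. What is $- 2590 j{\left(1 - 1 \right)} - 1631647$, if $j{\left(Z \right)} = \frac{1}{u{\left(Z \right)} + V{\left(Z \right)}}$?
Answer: $-1632942$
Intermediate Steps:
$u{\left(M \right)} = - 4 M$ ($u{\left(M \right)} = M \left(-4\right) = - 4 M$)
$V{\left(F \right)} = 2 + F$ ($V{\left(F \right)} = -3 + \left(F + 5\right) = -3 + \left(5 + F\right) = 2 + F$)
$j{\left(Z \right)} = \frac{1}{2 - 3 Z}$ ($j{\left(Z \right)} = \frac{1}{- 4 Z + \left(2 + Z\right)} = \frac{1}{2 - 3 Z}$)
$- 2590 j{\left(1 - 1 \right)} - 1631647 = - 2590 \left(- \frac{1}{-2 + 3 \left(1 - 1\right)}\right) - 1631647 = - 2590 \left(- \frac{1}{-2 + 3 \cdot 0}\right) - 1631647 = - 2590 \left(- \frac{1}{-2 + 0}\right) - 1631647 = - 2590 \left(- \frac{1}{-2}\right) - 1631647 = - 2590 \left(\left(-1\right) \left(- \frac{1}{2}\right)\right) - 1631647 = \left(-2590\right) \frac{1}{2} - 1631647 = -1295 - 1631647 = -1632942$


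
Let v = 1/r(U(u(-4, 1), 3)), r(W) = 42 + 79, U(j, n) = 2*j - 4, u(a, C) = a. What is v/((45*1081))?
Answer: 1/5886045 ≈ 1.6989e-7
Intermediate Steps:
U(j, n) = -4 + 2*j
r(W) = 121
v = 1/121 ≈ 0.0082645
v/((45*1081)) = 1/(121*((45*1081))) = (1/121)/48645 = (1/121)*(1/48645) = 1/5886045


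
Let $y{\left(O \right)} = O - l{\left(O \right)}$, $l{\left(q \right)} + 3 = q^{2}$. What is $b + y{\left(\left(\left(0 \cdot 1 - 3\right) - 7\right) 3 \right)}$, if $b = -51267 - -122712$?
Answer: $70518$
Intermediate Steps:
$b = 71445$ ($b = -51267 + 122712 = 71445$)
$l{\left(q \right)} = -3 + q^{2}$
$y{\left(O \right)} = 3 + O - O^{2}$ ($y{\left(O \right)} = O - \left(-3 + O^{2}\right) = 3 + O - O^{2}$)
$b + y{\left(\left(\left(0 \cdot 1 - 3\right) - 7\right) 3 \right)} = 71445 + \left(3 + \left(\left(0 \cdot 1 - 3\right) - 7\right) 3 - \left(\left(\left(0 \cdot 1 - 3\right) - 7\right) 3\right)^{2}\right) = 71445 + \left(3 + \left(\left(0 - 3\right) - 7\right) 3 - \left(\left(\left(0 - 3\right) - 7\right) 3\right)^{2}\right) = 71445 + \left(3 + \left(-3 - 7\right) 3 - \left(\left(-3 - 7\right) 3\right)^{2}\right) = 71445 - \left(27 + \left(\left(-10\right) 3\right)^{2}\right) = 71445 - 927 = 70518$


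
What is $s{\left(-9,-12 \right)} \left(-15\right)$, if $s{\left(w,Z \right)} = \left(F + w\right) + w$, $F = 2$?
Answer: $240$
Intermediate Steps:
$s{\left(w,Z \right)} = 2 + 2 w$ ($s{\left(w,Z \right)} = \left(2 + w\right) + w = 2 + 2 w$)
$s{\left(-9,-12 \right)} \left(-15\right) = \left(2 + 2 \left(-9\right)\right) \left(-15\right) = \left(2 - 18\right) \left(-15\right) = \left(-16\right) \left(-15\right) = 240$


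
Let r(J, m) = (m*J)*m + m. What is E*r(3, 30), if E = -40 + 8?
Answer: -87360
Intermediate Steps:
E = -32
r(J, m) = m + J*m² (r(J, m) = (J*m)*m + m = J*m² + m = m + J*m²)
E*r(3, 30) = -960*(1 + 3*30) = -960*(1 + 90) = -960*91 = -32*2730 = -87360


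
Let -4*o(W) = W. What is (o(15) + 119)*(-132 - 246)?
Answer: -87129/2 ≈ -43565.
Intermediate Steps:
o(W) = -W/4
(o(15) + 119)*(-132 - 246) = (-1/4*15 + 119)*(-132 - 246) = (-15/4 + 119)*(-378) = (461/4)*(-378) = -87129/2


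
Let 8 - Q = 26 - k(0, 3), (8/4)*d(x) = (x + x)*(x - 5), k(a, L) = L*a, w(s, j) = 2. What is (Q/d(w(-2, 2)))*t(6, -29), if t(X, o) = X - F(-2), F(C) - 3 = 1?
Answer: 6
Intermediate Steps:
F(C) = 4 (F(C) = 3 + 1 = 4)
d(x) = x*(-5 + x) (d(x) = ((x + x)*(x - 5))/2 = ((2*x)*(-5 + x))/2 = (2*x*(-5 + x))/2 = x*(-5 + x))
Q = -18 (Q = 8 - (26 - 3*0) = 8 - (26 - 1*0) = 8 - (26 + 0) = 8 - 1*26 = 8 - 26 = -18)
t(X, o) = -4 + X (t(X, o) = X - 1*4 = X - 4 = -4 + X)
(Q/d(w(-2, 2)))*t(6, -29) = (-18*1/(2*(-5 + 2)))*(-4 + 6) = -18/(2*(-3))*2 = -18/(-6)*2 = -18*(-⅙)*2 = 3*2 = 6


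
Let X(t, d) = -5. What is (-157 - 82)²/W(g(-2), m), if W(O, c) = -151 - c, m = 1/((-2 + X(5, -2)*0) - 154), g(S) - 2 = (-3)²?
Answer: -8910876/23555 ≈ -378.30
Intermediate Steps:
g(S) = 11 (g(S) = 2 + (-3)² = 2 + 9 = 11)
m = -1/156 (m = 1/((-2 - 5*0) - 154) = 1/((-2 + 0) - 154) = 1/(-2 - 154) = 1/(-156) = -1/156 ≈ -0.0064103)
(-157 - 82)²/W(g(-2), m) = (-157 - 82)²/(-151 - 1*(-1/156)) = (-239)²/(-151 + 1/156) = 57121/(-23555/156) = 57121*(-156/23555) = -8910876/23555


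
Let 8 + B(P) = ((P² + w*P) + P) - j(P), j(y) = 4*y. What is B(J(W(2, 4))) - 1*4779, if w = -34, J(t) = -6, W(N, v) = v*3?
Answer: -4529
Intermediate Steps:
W(N, v) = 3*v
B(P) = -8 + P² - 37*P (B(P) = -8 + (((P² - 34*P) + P) - 4*P) = -8 + ((P² - 33*P) - 4*P) = -8 + (P² - 37*P) = -8 + P² - 37*P)
B(J(W(2, 4))) - 1*4779 = (-8 + (-6)² - 37*(-6)) - 1*4779 = (-8 + 36 + 222) - 4779 = 250 - 4779 = -4529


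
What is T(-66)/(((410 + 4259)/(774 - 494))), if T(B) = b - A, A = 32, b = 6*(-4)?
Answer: -2240/667 ≈ -3.3583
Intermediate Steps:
b = -24
T(B) = -56 (T(B) = -24 - 1*32 = -24 - 32 = -56)
T(-66)/(((410 + 4259)/(774 - 494))) = -56*(774 - 494)/(410 + 4259) = -56/(4669/280) = -56/(4669*(1/280)) = -56/667/40 = -56*40/667 = -2240/667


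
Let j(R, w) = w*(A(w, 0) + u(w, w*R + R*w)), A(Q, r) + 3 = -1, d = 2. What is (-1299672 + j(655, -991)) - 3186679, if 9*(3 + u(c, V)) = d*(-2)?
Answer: -40310762/9 ≈ -4.4790e+6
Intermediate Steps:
A(Q, r) = -4 (A(Q, r) = -3 - 1 = -4)
u(c, V) = -31/9 (u(c, V) = -3 + (2*(-2))/9 = -3 + (⅑)*(-4) = -3 - 4/9 = -31/9)
j(R, w) = -67*w/9 (j(R, w) = w*(-4 - 31/9) = w*(-67/9) = -67*w/9)
(-1299672 + j(655, -991)) - 3186679 = (-1299672 - 67/9*(-991)) - 3186679 = (-1299672 + 66397/9) - 3186679 = -11630651/9 - 3186679 = -40310762/9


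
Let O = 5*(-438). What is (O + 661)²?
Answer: 2337841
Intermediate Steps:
O = -2190
(O + 661)² = (-2190 + 661)² = (-1529)² = 2337841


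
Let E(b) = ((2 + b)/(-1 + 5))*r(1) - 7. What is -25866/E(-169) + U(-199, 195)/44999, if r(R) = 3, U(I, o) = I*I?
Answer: 4676725465/23804471 ≈ 196.46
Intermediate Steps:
U(I, o) = I²
E(b) = -11/2 + 3*b/4 (E(b) = ((2 + b)/(-1 + 5))*3 - 7 = ((2 + b)/4)*3 - 7 = ((2 + b)*(¼))*3 - 7 = (½ + b/4)*3 - 7 = (3/2 + 3*b/4) - 7 = -11/2 + 3*b/4)
-25866/E(-169) + U(-199, 195)/44999 = -25866/(-11/2 + (¾)*(-169)) + (-199)²/44999 = -25866/(-11/2 - 507/4) + 39601*(1/44999) = -25866/(-529/4) + 39601/44999 = -25866*(-4/529) + 39601/44999 = 103464/529 + 39601/44999 = 4676725465/23804471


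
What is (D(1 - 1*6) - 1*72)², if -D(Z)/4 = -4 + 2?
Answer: 4096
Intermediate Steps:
D(Z) = 8 (D(Z) = -4*(-4 + 2) = -4*(-2) = 8)
(D(1 - 1*6) - 1*72)² = (8 - 1*72)² = (8 - 72)² = (-64)² = 4096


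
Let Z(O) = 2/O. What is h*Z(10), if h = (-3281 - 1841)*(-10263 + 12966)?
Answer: -13844766/5 ≈ -2.7690e+6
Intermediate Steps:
h = -13844766 (h = -5122*2703 = -13844766)
h*Z(10) = -27689532/10 = -13844766*⅕ = -13844766/5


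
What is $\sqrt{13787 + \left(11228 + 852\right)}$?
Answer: $\sqrt{25867} \approx 160.83$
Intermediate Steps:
$\sqrt{13787 + \left(11228 + 852\right)} = \sqrt{13787 + 12080} = \sqrt{25867}$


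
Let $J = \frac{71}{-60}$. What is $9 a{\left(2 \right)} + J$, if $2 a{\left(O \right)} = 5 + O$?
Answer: $\frac{1819}{60} \approx 30.317$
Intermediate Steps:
$J = - \frac{71}{60}$ ($J = 71 \left(- \frac{1}{60}\right) = - \frac{71}{60} \approx -1.1833$)
$a{\left(O \right)} = \frac{5}{2} + \frac{O}{2}$ ($a{\left(O \right)} = \frac{5 + O}{2} = \frac{5}{2} + \frac{O}{2}$)
$9 a{\left(2 \right)} + J = 9 \left(\frac{5}{2} + \frac{1}{2} \cdot 2\right) - \frac{71}{60} = 9 \left(\frac{5}{2} + 1\right) - \frac{71}{60} = 9 \cdot \frac{7}{2} - \frac{71}{60} = \frac{63}{2} - \frac{71}{60} = \frac{1819}{60}$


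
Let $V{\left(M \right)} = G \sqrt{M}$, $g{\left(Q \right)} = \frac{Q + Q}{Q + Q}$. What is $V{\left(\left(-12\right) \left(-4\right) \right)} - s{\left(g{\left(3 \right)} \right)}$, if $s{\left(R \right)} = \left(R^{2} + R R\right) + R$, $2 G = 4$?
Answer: $-3 + 8 \sqrt{3} \approx 10.856$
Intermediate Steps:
$G = 2$ ($G = \frac{1}{2} \cdot 4 = 2$)
$g{\left(Q \right)} = 1$ ($g{\left(Q \right)} = \frac{2 Q}{2 Q} = 2 Q \frac{1}{2 Q} = 1$)
$V{\left(M \right)} = 2 \sqrt{M}$
$s{\left(R \right)} = R + 2 R^{2}$ ($s{\left(R \right)} = \left(R^{2} + R^{2}\right) + R = 2 R^{2} + R = R + 2 R^{2}$)
$V{\left(\left(-12\right) \left(-4\right) \right)} - s{\left(g{\left(3 \right)} \right)} = 2 \sqrt{\left(-12\right) \left(-4\right)} - 1 \left(1 + 2 \cdot 1\right) = 2 \sqrt{48} - 1 \left(1 + 2\right) = 2 \cdot 4 \sqrt{3} - 1 \cdot 3 = 8 \sqrt{3} - 3 = -3 + 8 \sqrt{3}$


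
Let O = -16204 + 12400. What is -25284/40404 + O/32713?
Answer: -11676337/15734953 ≈ -0.74206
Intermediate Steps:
O = -3804
-25284/40404 + O/32713 = -25284/40404 - 3804/32713 = -25284*1/40404 - 3804*1/32713 = -301/481 - 3804/32713 = -11676337/15734953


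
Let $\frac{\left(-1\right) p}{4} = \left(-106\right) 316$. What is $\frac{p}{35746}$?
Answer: $\frac{66992}{17873} \approx 3.7482$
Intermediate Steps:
$p = 133984$ ($p = - 4 \left(\left(-106\right) 316\right) = \left(-4\right) \left(-33496\right) = 133984$)
$\frac{p}{35746} = \frac{133984}{35746} = 133984 \cdot \frac{1}{35746} = \frac{66992}{17873}$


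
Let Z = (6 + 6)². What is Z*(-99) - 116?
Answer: -14372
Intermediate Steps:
Z = 144 (Z = 12² = 144)
Z*(-99) - 116 = 144*(-99) - 116 = -14256 - 116 = -14372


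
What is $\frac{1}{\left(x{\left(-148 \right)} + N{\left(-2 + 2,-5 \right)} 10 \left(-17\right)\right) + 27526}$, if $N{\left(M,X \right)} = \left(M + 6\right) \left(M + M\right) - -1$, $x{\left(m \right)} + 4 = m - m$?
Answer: $\frac{1}{27352} \approx 3.656 \cdot 10^{-5}$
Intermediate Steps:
$x{\left(m \right)} = -4$ ($x{\left(m \right)} = -4 + \left(m - m\right) = -4 + 0 = -4$)
$N{\left(M,X \right)} = 1 + 2 M \left(6 + M\right)$ ($N{\left(M,X \right)} = \left(6 + M\right) 2 M + 1 = 2 M \left(6 + M\right) + 1 = 1 + 2 M \left(6 + M\right)$)
$\frac{1}{\left(x{\left(-148 \right)} + N{\left(-2 + 2,-5 \right)} 10 \left(-17\right)\right) + 27526} = \frac{1}{\left(-4 + \left(1 + 2 \left(-2 + 2\right)^{2} + 12 \left(-2 + 2\right)\right) 10 \left(-17\right)\right) + 27526} = \frac{1}{\left(-4 + \left(1 + 2 \cdot 0^{2} + 12 \cdot 0\right) 10 \left(-17\right)\right) + 27526} = \frac{1}{\left(-4 + \left(1 + 2 \cdot 0 + 0\right) 10 \left(-17\right)\right) + 27526} = \frac{1}{\left(-4 + \left(1 + 0 + 0\right) 10 \left(-17\right)\right) + 27526} = \frac{1}{\left(-4 + 1 \cdot 10 \left(-17\right)\right) + 27526} = \frac{1}{\left(-4 + 10 \left(-17\right)\right) + 27526} = \frac{1}{\left(-4 - 170\right) + 27526} = \frac{1}{-174 + 27526} = \frac{1}{27352}$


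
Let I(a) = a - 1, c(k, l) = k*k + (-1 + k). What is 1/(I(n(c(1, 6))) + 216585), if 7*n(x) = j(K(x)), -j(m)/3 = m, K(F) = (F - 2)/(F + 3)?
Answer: 28/6064355 ≈ 4.6171e-6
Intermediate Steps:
K(F) = (-2 + F)/(3 + F)
j(m) = -3*m
c(k, l) = -1 + k + k**2 (c(k, l) = k**2 + (-1 + k) = -1 + k + k**2)
n(x) = -3*(-2 + x)/(7*(3 + x)) (n(x) = (-3*(-2 + x)/(3 + x))/7 = -3*(-2 + x)/(7*(3 + x)))
I(a) = -1 + a
1/(I(n(c(1, 6))) + 216585) = 1/((-1 + 3*(2 - (-1 + 1 + 1**2))/(7*(3 + (-1 + 1 + 1**2)))) + 216585) = 1/((-1 + 3*(2 - (-1 + 1 + 1))/(7*(3 + (-1 + 1 + 1)))) + 216585) = 1/((-1 + 3*(2 - 1*1)/(7*(3 + 1))) + 216585) = 1/((-1 + (3/7)*(2 - 1)/4) + 216585) = 1/((-1 + (3/7)*(1/4)*1) + 216585) = 1/((-1 + 3/28) + 216585) = 1/(-25/28 + 216585) = 1/(6064355/28) = 28/6064355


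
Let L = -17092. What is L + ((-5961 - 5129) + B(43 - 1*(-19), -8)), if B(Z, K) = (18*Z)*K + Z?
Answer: -37048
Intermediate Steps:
B(Z, K) = Z + 18*K*Z (B(Z, K) = 18*K*Z + Z = Z + 18*K*Z)
L + ((-5961 - 5129) + B(43 - 1*(-19), -8)) = -17092 + ((-5961 - 5129) + (43 - 1*(-19))*(1 + 18*(-8))) = -17092 + (-11090 + (43 + 19)*(1 - 144)) = -17092 + (-11090 + 62*(-143)) = -17092 + (-11090 - 8866) = -17092 - 19956 = -37048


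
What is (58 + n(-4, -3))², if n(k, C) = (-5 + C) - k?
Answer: 2916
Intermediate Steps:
n(k, C) = -5 + C - k
(58 + n(-4, -3))² = (58 + (-5 - 3 - 1*(-4)))² = (58 + (-5 - 3 + 4))² = (58 - 4)² = 54² = 2916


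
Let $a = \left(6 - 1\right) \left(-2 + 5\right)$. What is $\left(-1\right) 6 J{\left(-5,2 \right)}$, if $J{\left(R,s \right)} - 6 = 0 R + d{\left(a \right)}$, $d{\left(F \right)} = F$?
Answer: $-126$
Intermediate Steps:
$a = 15$ ($a = 5 \cdot 3 = 15$)
$J{\left(R,s \right)} = 21$ ($J{\left(R,s \right)} = 6 + \left(0 R + 15\right) = 6 + \left(0 + 15\right) = 6 + 15 = 21$)
$\left(-1\right) 6 J{\left(-5,2 \right)} = \left(-1\right) 6 \cdot 21 = \left(-6\right) 21 = -126$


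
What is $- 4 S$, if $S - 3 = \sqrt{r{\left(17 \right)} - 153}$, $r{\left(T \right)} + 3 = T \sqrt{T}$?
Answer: $-12 - 4 i \sqrt{156 - 17 \sqrt{17}} \approx -12.0 - 37.074 i$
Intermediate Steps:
$r{\left(T \right)} = -3 + T^{\frac{3}{2}}$ ($r{\left(T \right)} = -3 + T \sqrt{T} = -3 + T^{\frac{3}{2}}$)
$S = 3 + \sqrt{-156 + 17 \sqrt{17}}$ ($S = 3 + \sqrt{\left(-3 + 17^{\frac{3}{2}}\right) - 153} = 3 + \sqrt{\left(-3 + 17 \sqrt{17}\right) - 153} = 3 + \sqrt{-156 + 17 \sqrt{17}} \approx 3.0 + 9.2686 i$)
$- 4 S = - 4 \left(3 + \sqrt{-156 + 17 \sqrt{17}}\right) = -12 - 4 \sqrt{-156 + 17 \sqrt{17}}$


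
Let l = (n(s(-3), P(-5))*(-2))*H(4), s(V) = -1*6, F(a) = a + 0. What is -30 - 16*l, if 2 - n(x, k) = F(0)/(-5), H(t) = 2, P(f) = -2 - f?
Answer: 98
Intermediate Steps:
F(a) = a
s(V) = -6
n(x, k) = 2 (n(x, k) = 2 - 0/(-5) = 2 - 0*(-1)/5 = 2 - 1*0 = 2 + 0 = 2)
l = -8 (l = (2*(-2))*2 = -4*2 = -8)
-30 - 16*l = -30 - 16*(-8) = -30 + 128 = 98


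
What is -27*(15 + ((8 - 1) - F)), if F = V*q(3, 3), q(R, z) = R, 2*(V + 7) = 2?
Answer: -1080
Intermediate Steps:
V = -6 (V = -7 + (½)*2 = -7 + 1 = -6)
F = -18 (F = -6*3 = -18)
-27*(15 + ((8 - 1) - F)) = -27*(15 + ((8 - 1) - 1*(-18))) = -27*(15 + (7 + 18)) = -27*(15 + 25) = -27*40 = -1080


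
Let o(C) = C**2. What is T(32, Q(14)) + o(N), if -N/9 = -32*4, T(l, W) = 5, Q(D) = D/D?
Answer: 1327109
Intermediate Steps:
Q(D) = 1
N = 1152 (N = -(-288)*4 = -9*(-128) = 1152)
T(32, Q(14)) + o(N) = 5 + 1152**2 = 5 + 1327104 = 1327109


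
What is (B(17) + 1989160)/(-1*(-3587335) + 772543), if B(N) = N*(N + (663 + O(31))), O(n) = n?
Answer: 2001247/4359878 ≈ 0.45901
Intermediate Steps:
B(N) = N*(694 + N) (B(N) = N*(N + (663 + 31)) = N*(N + 694) = N*(694 + N))
(B(17) + 1989160)/(-1*(-3587335) + 772543) = (17*(694 + 17) + 1989160)/(-1*(-3587335) + 772543) = (17*711 + 1989160)/(3587335 + 772543) = (12087 + 1989160)/4359878 = 2001247*(1/4359878) = 2001247/4359878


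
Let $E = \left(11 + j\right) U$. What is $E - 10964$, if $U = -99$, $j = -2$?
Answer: $-11855$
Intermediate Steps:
$E = -891$ ($E = \left(11 - 2\right) \left(-99\right) = 9 \left(-99\right) = -891$)
$E - 10964 = -891 - 10964 = -11855$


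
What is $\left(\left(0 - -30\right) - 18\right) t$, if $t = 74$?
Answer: $888$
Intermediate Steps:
$\left(\left(0 - -30\right) - 18\right) t = \left(\left(0 - -30\right) - 18\right) 74 = \left(\left(0 + 30\right) - 18\right) 74 = \left(30 - 18\right) 74 = 12 \cdot 74 = 888$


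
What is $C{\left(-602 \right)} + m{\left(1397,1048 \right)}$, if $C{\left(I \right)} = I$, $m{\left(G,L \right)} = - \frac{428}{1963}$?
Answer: $- \frac{1182154}{1963} \approx -602.22$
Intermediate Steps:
$m{\left(G,L \right)} = - \frac{428}{1963}$ ($m{\left(G,L \right)} = \left(-428\right) \frac{1}{1963} = - \frac{428}{1963}$)
$C{\left(-602 \right)} + m{\left(1397,1048 \right)} = -602 - \frac{428}{1963} = - \frac{1182154}{1963}$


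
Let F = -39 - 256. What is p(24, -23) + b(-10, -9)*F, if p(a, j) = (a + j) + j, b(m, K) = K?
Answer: 2633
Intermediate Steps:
p(a, j) = a + 2*j
F = -295
p(24, -23) + b(-10, -9)*F = (24 + 2*(-23)) - 9*(-295) = (24 - 46) + 2655 = -22 + 2655 = 2633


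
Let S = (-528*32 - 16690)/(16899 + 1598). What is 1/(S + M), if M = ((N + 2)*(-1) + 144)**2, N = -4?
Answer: 18497/394248466 ≈ 4.6917e-5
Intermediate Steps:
M = 21316 (M = ((-4 + 2)*(-1) + 144)**2 = (-2*(-1) + 144)**2 = (2 + 144)**2 = 146**2 = 21316)
S = -33586/18497 (S = (-16896 - 16690)/18497 = -33586*1/18497 = -33586/18497 ≈ -1.8158)
1/(S + M) = 1/(-33586/18497 + 21316) = 1/(394248466/18497) = 18497/394248466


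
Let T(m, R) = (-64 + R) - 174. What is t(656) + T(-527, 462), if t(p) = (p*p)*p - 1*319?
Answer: 282300321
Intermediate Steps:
T(m, R) = -238 + R
t(p) = -319 + p³ (t(p) = p²*p - 319 = p³ - 319 = -319 + p³)
t(656) + T(-527, 462) = (-319 + 656³) + (-238 + 462) = (-319 + 282300416) + 224 = 282300097 + 224 = 282300321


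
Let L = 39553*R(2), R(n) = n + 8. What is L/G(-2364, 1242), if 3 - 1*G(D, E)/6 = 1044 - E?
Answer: 197765/603 ≈ 327.97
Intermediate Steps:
G(D, E) = -6246 + 6*E (G(D, E) = 18 - 6*(1044 - E) = 18 + (-6264 + 6*E) = -6246 + 6*E)
R(n) = 8 + n
L = 395530 (L = 39553*(8 + 2) = 39553*10 = 395530)
L/G(-2364, 1242) = 395530/(-6246 + 6*1242) = 395530/(-6246 + 7452) = 395530/1206 = 395530*(1/1206) = 197765/603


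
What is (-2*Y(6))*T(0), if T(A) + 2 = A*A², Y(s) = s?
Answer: 24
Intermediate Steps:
T(A) = -2 + A³ (T(A) = -2 + A*A² = -2 + A³)
(-2*Y(6))*T(0) = (-2*6)*(-2 + 0³) = -12*(-2 + 0) = -12*(-2) = 24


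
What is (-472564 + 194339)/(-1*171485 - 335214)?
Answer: 278225/506699 ≈ 0.54909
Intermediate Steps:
(-472564 + 194339)/(-1*171485 - 335214) = -278225/(-171485 - 335214) = -278225/(-506699) = -278225*(-1/506699) = 278225/506699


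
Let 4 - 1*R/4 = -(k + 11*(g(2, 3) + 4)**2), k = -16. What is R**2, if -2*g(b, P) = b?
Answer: 121104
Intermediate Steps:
g(b, P) = -b/2
R = 348 (R = 16 - (-4)*(-16 + 11*(-1/2*2 + 4)**2) = 16 - (-4)*(-16 + 11*(-1 + 4)**2) = 16 - (-4)*(-16 + 11*3**2) = 16 - (-4)*(-16 + 11*9) = 16 - (-4)*(-16 + 99) = 16 - (-4)*83 = 16 - 4*(-83) = 16 + 332 = 348)
R**2 = 348**2 = 121104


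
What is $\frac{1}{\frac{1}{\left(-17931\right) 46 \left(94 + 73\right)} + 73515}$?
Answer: $\frac{137745942}{10126392926129} \approx 1.3603 \cdot 10^{-5}$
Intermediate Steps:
$\frac{1}{\frac{1}{\left(-17931\right) 46 \left(94 + 73\right)} + 73515} = \frac{1}{- \frac{1}{17931 \cdot 46 \cdot 167} + 73515} = \frac{1}{- \frac{1}{17931 \cdot 7682} + 73515} = \frac{1}{\left(- \frac{1}{17931}\right) \frac{1}{7682} + 73515} = \frac{1}{- \frac{1}{137745942} + 73515} = \frac{1}{\frac{10126392926129}{137745942}} = \frac{137745942}{10126392926129}$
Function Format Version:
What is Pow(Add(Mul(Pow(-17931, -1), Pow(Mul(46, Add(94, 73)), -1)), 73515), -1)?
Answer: Rational(137745942, 10126392926129) ≈ 1.3603e-5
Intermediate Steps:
Pow(Add(Mul(Pow(-17931, -1), Pow(Mul(46, Add(94, 73)), -1)), 73515), -1) = Pow(Add(Mul(Rational(-1, 17931), Pow(Mul(46, 167), -1)), 73515), -1) = Pow(Add(Mul(Rational(-1, 17931), Pow(7682, -1)), 73515), -1) = Pow(Add(Mul(Rational(-1, 17931), Rational(1, 7682)), 73515), -1) = Pow(Add(Rational(-1, 137745942), 73515), -1) = Pow(Rational(10126392926129, 137745942), -1) = Rational(137745942, 10126392926129)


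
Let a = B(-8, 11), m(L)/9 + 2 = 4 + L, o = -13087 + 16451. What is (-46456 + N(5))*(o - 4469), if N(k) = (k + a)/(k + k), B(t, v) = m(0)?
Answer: 102662677/2 ≈ 5.1331e+7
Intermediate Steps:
o = 3364
m(L) = 18 + 9*L (m(L) = -18 + 9*(4 + L) = -18 + (36 + 9*L) = 18 + 9*L)
B(t, v) = 18 (B(t, v) = 18 + 9*0 = 18 + 0 = 18)
a = 18
N(k) = (18 + k)/(2*k) (N(k) = (k + 18)/(k + k) = (18 + k)/((2*k)) = (18 + k)*(1/(2*k)) = (18 + k)/(2*k))
(-46456 + N(5))*(o - 4469) = (-46456 + (½)*(18 + 5)/5)*(3364 - 4469) = (-46456 + (½)*(⅕)*23)*(-1105) = (-46456 + 23/10)*(-1105) = -464537/10*(-1105) = 102662677/2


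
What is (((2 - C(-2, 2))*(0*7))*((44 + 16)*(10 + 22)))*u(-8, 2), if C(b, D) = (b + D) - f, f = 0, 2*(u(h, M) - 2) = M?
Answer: 0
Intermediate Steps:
u(h, M) = 2 + M/2
C(b, D) = D + b (C(b, D) = (b + D) - 1*0 = (D + b) + 0 = D + b)
(((2 - C(-2, 2))*(0*7))*((44 + 16)*(10 + 22)))*u(-8, 2) = (((2 - (2 - 2))*(0*7))*((44 + 16)*(10 + 22)))*(2 + (1/2)*2) = (((2 - 1*0)*0)*(60*32))*(2 + 1) = (((2 + 0)*0)*1920)*3 = ((2*0)*1920)*3 = (0*1920)*3 = 0*3 = 0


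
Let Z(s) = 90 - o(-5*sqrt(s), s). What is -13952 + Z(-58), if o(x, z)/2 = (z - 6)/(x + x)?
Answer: -13862 + 32*I*sqrt(58)/145 ≈ -13862.0 + 1.6807*I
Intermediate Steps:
o(x, z) = (-6 + z)/x (o(x, z) = 2*((z - 6)/(x + x)) = 2*((-6 + z)/((2*x))) = 2*((-6 + z)*(1/(2*x))) = 2*((-6 + z)/(2*x)) = (-6 + z)/x)
Z(s) = 90 + (-6 + s)/(5*sqrt(s)) (Z(s) = 90 - (-6 + s)/((-5*sqrt(s))) = 90 - (-1/(5*sqrt(s)))*(-6 + s) = 90 - (-1)*(-6 + s)/(5*sqrt(s)) = 90 + (-6 + s)/(5*sqrt(s)))
-13952 + Z(-58) = -13952 + (-6 - 58 + 450*sqrt(-58))/(5*sqrt(-58)) = -13952 + (-I*sqrt(58)/58)*(-6 - 58 + 450*(I*sqrt(58)))/5 = -13952 + (-I*sqrt(58)/58)*(-6 - 58 + 450*I*sqrt(58))/5 = -13952 + (-I*sqrt(58)/58)*(-64 + 450*I*sqrt(58))/5 = -13952 - I*sqrt(58)*(-64 + 450*I*sqrt(58))/290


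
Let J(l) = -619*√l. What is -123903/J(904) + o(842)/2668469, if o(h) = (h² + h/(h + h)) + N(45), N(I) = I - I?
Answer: 1417929/5336938 + 123903*√226/279788 ≈ 6.9231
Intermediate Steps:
N(I) = 0
o(h) = ½ + h² (o(h) = (h² + h/(h + h)) + 0 = (h² + h/((2*h))) + 0 = (h² + (1/(2*h))*h) + 0 = (h² + ½) + 0 = (½ + h²) + 0 = ½ + h²)
-123903/J(904) + o(842)/2668469 = -123903*(-√226/279788) + (½ + 842²)/2668469 = -123903*(-√226/279788) + (½ + 708964)*(1/2668469) = -123903*(-√226/279788) + (1417929/2)*(1/2668469) = -(-123903)*√226/279788 + 1417929/5336938 = 123903*√226/279788 + 1417929/5336938 = 1417929/5336938 + 123903*√226/279788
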